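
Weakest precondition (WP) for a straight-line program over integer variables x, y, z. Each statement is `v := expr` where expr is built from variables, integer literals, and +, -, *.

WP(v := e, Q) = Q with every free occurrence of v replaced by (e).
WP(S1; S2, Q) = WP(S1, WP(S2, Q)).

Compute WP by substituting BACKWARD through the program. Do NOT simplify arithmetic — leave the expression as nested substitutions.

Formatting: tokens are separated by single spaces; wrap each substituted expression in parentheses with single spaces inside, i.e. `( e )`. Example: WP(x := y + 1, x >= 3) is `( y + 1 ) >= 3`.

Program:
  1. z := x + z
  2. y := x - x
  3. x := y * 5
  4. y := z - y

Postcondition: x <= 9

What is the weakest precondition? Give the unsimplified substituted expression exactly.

post: x <= 9
stmt 4: y := z - y  -- replace 0 occurrence(s) of y with (z - y)
  => x <= 9
stmt 3: x := y * 5  -- replace 1 occurrence(s) of x with (y * 5)
  => ( y * 5 ) <= 9
stmt 2: y := x - x  -- replace 1 occurrence(s) of y with (x - x)
  => ( ( x - x ) * 5 ) <= 9
stmt 1: z := x + z  -- replace 0 occurrence(s) of z with (x + z)
  => ( ( x - x ) * 5 ) <= 9

Answer: ( ( x - x ) * 5 ) <= 9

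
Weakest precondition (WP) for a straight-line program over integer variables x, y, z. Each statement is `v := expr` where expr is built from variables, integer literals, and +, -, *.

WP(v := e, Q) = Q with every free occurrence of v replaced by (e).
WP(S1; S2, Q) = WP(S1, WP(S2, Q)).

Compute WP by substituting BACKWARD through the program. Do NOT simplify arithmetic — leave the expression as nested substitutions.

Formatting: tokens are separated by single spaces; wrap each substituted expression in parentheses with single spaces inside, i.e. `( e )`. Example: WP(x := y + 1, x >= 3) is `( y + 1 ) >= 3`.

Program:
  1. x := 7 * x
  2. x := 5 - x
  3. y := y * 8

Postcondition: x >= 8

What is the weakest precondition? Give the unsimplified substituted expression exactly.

post: x >= 8
stmt 3: y := y * 8  -- replace 0 occurrence(s) of y with (y * 8)
  => x >= 8
stmt 2: x := 5 - x  -- replace 1 occurrence(s) of x with (5 - x)
  => ( 5 - x ) >= 8
stmt 1: x := 7 * x  -- replace 1 occurrence(s) of x with (7 * x)
  => ( 5 - ( 7 * x ) ) >= 8

Answer: ( 5 - ( 7 * x ) ) >= 8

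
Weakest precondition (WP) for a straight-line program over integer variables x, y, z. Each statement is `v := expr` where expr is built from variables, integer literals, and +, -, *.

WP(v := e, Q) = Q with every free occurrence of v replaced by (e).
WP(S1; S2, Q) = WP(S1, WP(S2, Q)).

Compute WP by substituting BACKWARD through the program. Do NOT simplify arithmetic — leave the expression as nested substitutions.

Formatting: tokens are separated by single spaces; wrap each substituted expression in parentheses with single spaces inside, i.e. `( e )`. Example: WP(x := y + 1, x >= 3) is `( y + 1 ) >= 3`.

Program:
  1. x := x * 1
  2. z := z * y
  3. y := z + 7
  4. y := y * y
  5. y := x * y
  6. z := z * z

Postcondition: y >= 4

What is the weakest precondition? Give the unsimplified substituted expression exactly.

post: y >= 4
stmt 6: z := z * z  -- replace 0 occurrence(s) of z with (z * z)
  => y >= 4
stmt 5: y := x * y  -- replace 1 occurrence(s) of y with (x * y)
  => ( x * y ) >= 4
stmt 4: y := y * y  -- replace 1 occurrence(s) of y with (y * y)
  => ( x * ( y * y ) ) >= 4
stmt 3: y := z + 7  -- replace 2 occurrence(s) of y with (z + 7)
  => ( x * ( ( z + 7 ) * ( z + 7 ) ) ) >= 4
stmt 2: z := z * y  -- replace 2 occurrence(s) of z with (z * y)
  => ( x * ( ( ( z * y ) + 7 ) * ( ( z * y ) + 7 ) ) ) >= 4
stmt 1: x := x * 1  -- replace 1 occurrence(s) of x with (x * 1)
  => ( ( x * 1 ) * ( ( ( z * y ) + 7 ) * ( ( z * y ) + 7 ) ) ) >= 4

Answer: ( ( x * 1 ) * ( ( ( z * y ) + 7 ) * ( ( z * y ) + 7 ) ) ) >= 4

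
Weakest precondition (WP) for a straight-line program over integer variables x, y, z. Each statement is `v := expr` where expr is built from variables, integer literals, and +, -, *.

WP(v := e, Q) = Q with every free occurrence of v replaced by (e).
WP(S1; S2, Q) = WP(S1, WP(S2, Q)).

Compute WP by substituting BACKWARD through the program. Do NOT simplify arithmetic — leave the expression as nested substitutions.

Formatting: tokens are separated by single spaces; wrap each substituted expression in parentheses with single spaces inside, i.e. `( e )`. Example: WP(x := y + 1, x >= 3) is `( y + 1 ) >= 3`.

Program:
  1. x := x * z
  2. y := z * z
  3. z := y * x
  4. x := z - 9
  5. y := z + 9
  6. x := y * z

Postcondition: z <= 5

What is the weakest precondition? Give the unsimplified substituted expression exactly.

Answer: ( ( z * z ) * ( x * z ) ) <= 5

Derivation:
post: z <= 5
stmt 6: x := y * z  -- replace 0 occurrence(s) of x with (y * z)
  => z <= 5
stmt 5: y := z + 9  -- replace 0 occurrence(s) of y with (z + 9)
  => z <= 5
stmt 4: x := z - 9  -- replace 0 occurrence(s) of x with (z - 9)
  => z <= 5
stmt 3: z := y * x  -- replace 1 occurrence(s) of z with (y * x)
  => ( y * x ) <= 5
stmt 2: y := z * z  -- replace 1 occurrence(s) of y with (z * z)
  => ( ( z * z ) * x ) <= 5
stmt 1: x := x * z  -- replace 1 occurrence(s) of x with (x * z)
  => ( ( z * z ) * ( x * z ) ) <= 5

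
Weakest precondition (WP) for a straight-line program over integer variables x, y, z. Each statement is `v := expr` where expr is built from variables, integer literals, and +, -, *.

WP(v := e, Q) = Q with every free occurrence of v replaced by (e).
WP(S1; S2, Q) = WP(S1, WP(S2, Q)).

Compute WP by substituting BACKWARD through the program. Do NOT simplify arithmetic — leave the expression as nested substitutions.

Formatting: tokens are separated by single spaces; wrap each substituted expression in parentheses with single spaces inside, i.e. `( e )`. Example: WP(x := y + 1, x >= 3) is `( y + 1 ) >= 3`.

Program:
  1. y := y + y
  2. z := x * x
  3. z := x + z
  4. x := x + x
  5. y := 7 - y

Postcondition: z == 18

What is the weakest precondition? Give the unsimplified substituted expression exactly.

post: z == 18
stmt 5: y := 7 - y  -- replace 0 occurrence(s) of y with (7 - y)
  => z == 18
stmt 4: x := x + x  -- replace 0 occurrence(s) of x with (x + x)
  => z == 18
stmt 3: z := x + z  -- replace 1 occurrence(s) of z with (x + z)
  => ( x + z ) == 18
stmt 2: z := x * x  -- replace 1 occurrence(s) of z with (x * x)
  => ( x + ( x * x ) ) == 18
stmt 1: y := y + y  -- replace 0 occurrence(s) of y with (y + y)
  => ( x + ( x * x ) ) == 18

Answer: ( x + ( x * x ) ) == 18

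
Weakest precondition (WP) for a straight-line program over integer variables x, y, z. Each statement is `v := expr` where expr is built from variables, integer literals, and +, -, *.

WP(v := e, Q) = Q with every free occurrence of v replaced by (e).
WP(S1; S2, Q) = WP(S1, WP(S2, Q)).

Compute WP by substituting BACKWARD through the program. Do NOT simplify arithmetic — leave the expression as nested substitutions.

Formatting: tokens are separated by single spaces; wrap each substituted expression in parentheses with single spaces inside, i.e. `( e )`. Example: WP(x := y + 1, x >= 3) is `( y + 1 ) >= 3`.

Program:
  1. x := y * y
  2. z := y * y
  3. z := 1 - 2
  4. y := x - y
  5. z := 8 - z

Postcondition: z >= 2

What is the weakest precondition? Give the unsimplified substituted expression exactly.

post: z >= 2
stmt 5: z := 8 - z  -- replace 1 occurrence(s) of z with (8 - z)
  => ( 8 - z ) >= 2
stmt 4: y := x - y  -- replace 0 occurrence(s) of y with (x - y)
  => ( 8 - z ) >= 2
stmt 3: z := 1 - 2  -- replace 1 occurrence(s) of z with (1 - 2)
  => ( 8 - ( 1 - 2 ) ) >= 2
stmt 2: z := y * y  -- replace 0 occurrence(s) of z with (y * y)
  => ( 8 - ( 1 - 2 ) ) >= 2
stmt 1: x := y * y  -- replace 0 occurrence(s) of x with (y * y)
  => ( 8 - ( 1 - 2 ) ) >= 2

Answer: ( 8 - ( 1 - 2 ) ) >= 2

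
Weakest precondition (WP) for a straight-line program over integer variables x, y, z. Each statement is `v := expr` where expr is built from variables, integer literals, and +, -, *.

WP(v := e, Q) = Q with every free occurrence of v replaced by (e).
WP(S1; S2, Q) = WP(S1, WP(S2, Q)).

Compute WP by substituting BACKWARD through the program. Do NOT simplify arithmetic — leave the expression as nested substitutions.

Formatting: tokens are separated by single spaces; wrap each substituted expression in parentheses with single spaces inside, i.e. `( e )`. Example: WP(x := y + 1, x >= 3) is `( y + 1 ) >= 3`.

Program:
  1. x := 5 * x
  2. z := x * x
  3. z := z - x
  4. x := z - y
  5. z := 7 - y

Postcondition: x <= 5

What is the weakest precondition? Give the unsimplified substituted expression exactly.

Answer: ( ( ( ( 5 * x ) * ( 5 * x ) ) - ( 5 * x ) ) - y ) <= 5

Derivation:
post: x <= 5
stmt 5: z := 7 - y  -- replace 0 occurrence(s) of z with (7 - y)
  => x <= 5
stmt 4: x := z - y  -- replace 1 occurrence(s) of x with (z - y)
  => ( z - y ) <= 5
stmt 3: z := z - x  -- replace 1 occurrence(s) of z with (z - x)
  => ( ( z - x ) - y ) <= 5
stmt 2: z := x * x  -- replace 1 occurrence(s) of z with (x * x)
  => ( ( ( x * x ) - x ) - y ) <= 5
stmt 1: x := 5 * x  -- replace 3 occurrence(s) of x with (5 * x)
  => ( ( ( ( 5 * x ) * ( 5 * x ) ) - ( 5 * x ) ) - y ) <= 5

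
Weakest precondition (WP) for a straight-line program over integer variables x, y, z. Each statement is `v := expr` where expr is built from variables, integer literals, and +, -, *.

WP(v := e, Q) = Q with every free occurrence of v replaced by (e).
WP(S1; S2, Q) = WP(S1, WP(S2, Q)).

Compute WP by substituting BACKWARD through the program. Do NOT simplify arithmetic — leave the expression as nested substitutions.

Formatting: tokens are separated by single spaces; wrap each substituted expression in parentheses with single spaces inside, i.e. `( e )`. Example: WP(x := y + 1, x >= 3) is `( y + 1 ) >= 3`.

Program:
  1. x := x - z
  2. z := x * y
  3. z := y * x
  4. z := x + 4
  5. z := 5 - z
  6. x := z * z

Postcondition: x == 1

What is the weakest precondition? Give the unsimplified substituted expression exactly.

Answer: ( ( 5 - ( ( x - z ) + 4 ) ) * ( 5 - ( ( x - z ) + 4 ) ) ) == 1

Derivation:
post: x == 1
stmt 6: x := z * z  -- replace 1 occurrence(s) of x with (z * z)
  => ( z * z ) == 1
stmt 5: z := 5 - z  -- replace 2 occurrence(s) of z with (5 - z)
  => ( ( 5 - z ) * ( 5 - z ) ) == 1
stmt 4: z := x + 4  -- replace 2 occurrence(s) of z with (x + 4)
  => ( ( 5 - ( x + 4 ) ) * ( 5 - ( x + 4 ) ) ) == 1
stmt 3: z := y * x  -- replace 0 occurrence(s) of z with (y * x)
  => ( ( 5 - ( x + 4 ) ) * ( 5 - ( x + 4 ) ) ) == 1
stmt 2: z := x * y  -- replace 0 occurrence(s) of z with (x * y)
  => ( ( 5 - ( x + 4 ) ) * ( 5 - ( x + 4 ) ) ) == 1
stmt 1: x := x - z  -- replace 2 occurrence(s) of x with (x - z)
  => ( ( 5 - ( ( x - z ) + 4 ) ) * ( 5 - ( ( x - z ) + 4 ) ) ) == 1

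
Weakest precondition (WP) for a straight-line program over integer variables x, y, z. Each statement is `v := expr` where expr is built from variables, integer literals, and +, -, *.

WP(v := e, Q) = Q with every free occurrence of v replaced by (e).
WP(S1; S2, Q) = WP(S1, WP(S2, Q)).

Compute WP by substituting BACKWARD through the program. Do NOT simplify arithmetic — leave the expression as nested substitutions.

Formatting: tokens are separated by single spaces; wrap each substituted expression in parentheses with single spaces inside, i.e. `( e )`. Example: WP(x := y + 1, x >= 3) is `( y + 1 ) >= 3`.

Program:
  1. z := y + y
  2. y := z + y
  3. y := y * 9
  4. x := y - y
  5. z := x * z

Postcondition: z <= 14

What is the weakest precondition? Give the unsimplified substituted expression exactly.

Answer: ( ( ( ( ( y + y ) + y ) * 9 ) - ( ( ( y + y ) + y ) * 9 ) ) * ( y + y ) ) <= 14

Derivation:
post: z <= 14
stmt 5: z := x * z  -- replace 1 occurrence(s) of z with (x * z)
  => ( x * z ) <= 14
stmt 4: x := y - y  -- replace 1 occurrence(s) of x with (y - y)
  => ( ( y - y ) * z ) <= 14
stmt 3: y := y * 9  -- replace 2 occurrence(s) of y with (y * 9)
  => ( ( ( y * 9 ) - ( y * 9 ) ) * z ) <= 14
stmt 2: y := z + y  -- replace 2 occurrence(s) of y with (z + y)
  => ( ( ( ( z + y ) * 9 ) - ( ( z + y ) * 9 ) ) * z ) <= 14
stmt 1: z := y + y  -- replace 3 occurrence(s) of z with (y + y)
  => ( ( ( ( ( y + y ) + y ) * 9 ) - ( ( ( y + y ) + y ) * 9 ) ) * ( y + y ) ) <= 14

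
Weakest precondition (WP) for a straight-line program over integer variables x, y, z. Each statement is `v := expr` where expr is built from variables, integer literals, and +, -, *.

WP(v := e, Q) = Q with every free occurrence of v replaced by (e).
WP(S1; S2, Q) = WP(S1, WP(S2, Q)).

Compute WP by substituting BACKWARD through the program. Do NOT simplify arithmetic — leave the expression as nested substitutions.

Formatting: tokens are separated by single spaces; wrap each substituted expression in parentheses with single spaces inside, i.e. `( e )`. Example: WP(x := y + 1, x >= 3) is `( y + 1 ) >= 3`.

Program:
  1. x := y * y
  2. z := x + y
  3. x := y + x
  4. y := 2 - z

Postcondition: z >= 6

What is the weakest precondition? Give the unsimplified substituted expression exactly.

Answer: ( ( y * y ) + y ) >= 6

Derivation:
post: z >= 6
stmt 4: y := 2 - z  -- replace 0 occurrence(s) of y with (2 - z)
  => z >= 6
stmt 3: x := y + x  -- replace 0 occurrence(s) of x with (y + x)
  => z >= 6
stmt 2: z := x + y  -- replace 1 occurrence(s) of z with (x + y)
  => ( x + y ) >= 6
stmt 1: x := y * y  -- replace 1 occurrence(s) of x with (y * y)
  => ( ( y * y ) + y ) >= 6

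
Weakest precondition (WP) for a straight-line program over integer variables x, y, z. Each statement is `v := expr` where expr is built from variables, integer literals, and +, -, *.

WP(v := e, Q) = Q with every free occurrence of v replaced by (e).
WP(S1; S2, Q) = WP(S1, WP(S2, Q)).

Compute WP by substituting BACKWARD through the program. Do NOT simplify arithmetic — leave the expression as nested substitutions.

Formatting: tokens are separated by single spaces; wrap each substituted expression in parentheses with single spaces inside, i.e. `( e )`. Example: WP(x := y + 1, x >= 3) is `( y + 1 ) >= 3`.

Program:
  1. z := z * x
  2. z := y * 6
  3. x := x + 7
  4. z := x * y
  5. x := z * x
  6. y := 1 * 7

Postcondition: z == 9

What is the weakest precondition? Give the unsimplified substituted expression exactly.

post: z == 9
stmt 6: y := 1 * 7  -- replace 0 occurrence(s) of y with (1 * 7)
  => z == 9
stmt 5: x := z * x  -- replace 0 occurrence(s) of x with (z * x)
  => z == 9
stmt 4: z := x * y  -- replace 1 occurrence(s) of z with (x * y)
  => ( x * y ) == 9
stmt 3: x := x + 7  -- replace 1 occurrence(s) of x with (x + 7)
  => ( ( x + 7 ) * y ) == 9
stmt 2: z := y * 6  -- replace 0 occurrence(s) of z with (y * 6)
  => ( ( x + 7 ) * y ) == 9
stmt 1: z := z * x  -- replace 0 occurrence(s) of z with (z * x)
  => ( ( x + 7 ) * y ) == 9

Answer: ( ( x + 7 ) * y ) == 9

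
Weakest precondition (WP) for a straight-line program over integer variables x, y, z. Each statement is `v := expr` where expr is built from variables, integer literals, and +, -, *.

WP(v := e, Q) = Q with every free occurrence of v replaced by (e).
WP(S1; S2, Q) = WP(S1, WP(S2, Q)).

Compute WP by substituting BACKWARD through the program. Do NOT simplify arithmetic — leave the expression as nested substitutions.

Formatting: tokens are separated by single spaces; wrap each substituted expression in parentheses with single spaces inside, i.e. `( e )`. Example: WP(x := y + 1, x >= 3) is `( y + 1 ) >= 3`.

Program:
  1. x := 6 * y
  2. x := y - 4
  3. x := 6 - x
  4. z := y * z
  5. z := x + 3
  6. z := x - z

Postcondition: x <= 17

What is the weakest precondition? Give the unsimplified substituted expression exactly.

post: x <= 17
stmt 6: z := x - z  -- replace 0 occurrence(s) of z with (x - z)
  => x <= 17
stmt 5: z := x + 3  -- replace 0 occurrence(s) of z with (x + 3)
  => x <= 17
stmt 4: z := y * z  -- replace 0 occurrence(s) of z with (y * z)
  => x <= 17
stmt 3: x := 6 - x  -- replace 1 occurrence(s) of x with (6 - x)
  => ( 6 - x ) <= 17
stmt 2: x := y - 4  -- replace 1 occurrence(s) of x with (y - 4)
  => ( 6 - ( y - 4 ) ) <= 17
stmt 1: x := 6 * y  -- replace 0 occurrence(s) of x with (6 * y)
  => ( 6 - ( y - 4 ) ) <= 17

Answer: ( 6 - ( y - 4 ) ) <= 17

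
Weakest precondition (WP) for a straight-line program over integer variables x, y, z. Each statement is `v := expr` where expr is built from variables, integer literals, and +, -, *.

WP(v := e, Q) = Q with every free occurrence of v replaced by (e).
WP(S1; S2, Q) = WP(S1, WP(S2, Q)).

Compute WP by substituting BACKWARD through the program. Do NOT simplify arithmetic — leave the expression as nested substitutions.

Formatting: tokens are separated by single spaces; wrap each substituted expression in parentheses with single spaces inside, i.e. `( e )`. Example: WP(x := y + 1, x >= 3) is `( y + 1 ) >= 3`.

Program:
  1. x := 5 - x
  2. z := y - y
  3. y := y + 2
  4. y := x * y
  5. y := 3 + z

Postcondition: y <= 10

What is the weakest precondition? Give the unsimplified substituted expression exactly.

post: y <= 10
stmt 5: y := 3 + z  -- replace 1 occurrence(s) of y with (3 + z)
  => ( 3 + z ) <= 10
stmt 4: y := x * y  -- replace 0 occurrence(s) of y with (x * y)
  => ( 3 + z ) <= 10
stmt 3: y := y + 2  -- replace 0 occurrence(s) of y with (y + 2)
  => ( 3 + z ) <= 10
stmt 2: z := y - y  -- replace 1 occurrence(s) of z with (y - y)
  => ( 3 + ( y - y ) ) <= 10
stmt 1: x := 5 - x  -- replace 0 occurrence(s) of x with (5 - x)
  => ( 3 + ( y - y ) ) <= 10

Answer: ( 3 + ( y - y ) ) <= 10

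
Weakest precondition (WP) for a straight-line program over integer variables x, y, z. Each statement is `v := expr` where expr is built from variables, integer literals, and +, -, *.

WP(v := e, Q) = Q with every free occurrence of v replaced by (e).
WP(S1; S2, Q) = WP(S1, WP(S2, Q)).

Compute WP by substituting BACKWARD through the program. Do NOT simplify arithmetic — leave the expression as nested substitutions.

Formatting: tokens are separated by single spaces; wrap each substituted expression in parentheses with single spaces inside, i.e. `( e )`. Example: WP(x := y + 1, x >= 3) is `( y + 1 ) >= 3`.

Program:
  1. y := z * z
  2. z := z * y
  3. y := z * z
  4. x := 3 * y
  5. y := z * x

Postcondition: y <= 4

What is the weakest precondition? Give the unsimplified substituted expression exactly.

post: y <= 4
stmt 5: y := z * x  -- replace 1 occurrence(s) of y with (z * x)
  => ( z * x ) <= 4
stmt 4: x := 3 * y  -- replace 1 occurrence(s) of x with (3 * y)
  => ( z * ( 3 * y ) ) <= 4
stmt 3: y := z * z  -- replace 1 occurrence(s) of y with (z * z)
  => ( z * ( 3 * ( z * z ) ) ) <= 4
stmt 2: z := z * y  -- replace 3 occurrence(s) of z with (z * y)
  => ( ( z * y ) * ( 3 * ( ( z * y ) * ( z * y ) ) ) ) <= 4
stmt 1: y := z * z  -- replace 3 occurrence(s) of y with (z * z)
  => ( ( z * ( z * z ) ) * ( 3 * ( ( z * ( z * z ) ) * ( z * ( z * z ) ) ) ) ) <= 4

Answer: ( ( z * ( z * z ) ) * ( 3 * ( ( z * ( z * z ) ) * ( z * ( z * z ) ) ) ) ) <= 4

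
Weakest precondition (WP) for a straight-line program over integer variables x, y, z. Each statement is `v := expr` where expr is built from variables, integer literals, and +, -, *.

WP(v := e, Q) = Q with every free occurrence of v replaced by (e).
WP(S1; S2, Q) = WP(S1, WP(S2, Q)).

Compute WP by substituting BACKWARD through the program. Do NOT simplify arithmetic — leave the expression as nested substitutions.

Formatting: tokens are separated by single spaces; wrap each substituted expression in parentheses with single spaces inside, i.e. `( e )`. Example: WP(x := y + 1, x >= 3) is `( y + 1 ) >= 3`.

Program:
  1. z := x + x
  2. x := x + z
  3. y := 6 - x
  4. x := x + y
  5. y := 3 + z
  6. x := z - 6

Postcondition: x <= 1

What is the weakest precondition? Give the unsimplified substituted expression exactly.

post: x <= 1
stmt 6: x := z - 6  -- replace 1 occurrence(s) of x with (z - 6)
  => ( z - 6 ) <= 1
stmt 5: y := 3 + z  -- replace 0 occurrence(s) of y with (3 + z)
  => ( z - 6 ) <= 1
stmt 4: x := x + y  -- replace 0 occurrence(s) of x with (x + y)
  => ( z - 6 ) <= 1
stmt 3: y := 6 - x  -- replace 0 occurrence(s) of y with (6 - x)
  => ( z - 6 ) <= 1
stmt 2: x := x + z  -- replace 0 occurrence(s) of x with (x + z)
  => ( z - 6 ) <= 1
stmt 1: z := x + x  -- replace 1 occurrence(s) of z with (x + x)
  => ( ( x + x ) - 6 ) <= 1

Answer: ( ( x + x ) - 6 ) <= 1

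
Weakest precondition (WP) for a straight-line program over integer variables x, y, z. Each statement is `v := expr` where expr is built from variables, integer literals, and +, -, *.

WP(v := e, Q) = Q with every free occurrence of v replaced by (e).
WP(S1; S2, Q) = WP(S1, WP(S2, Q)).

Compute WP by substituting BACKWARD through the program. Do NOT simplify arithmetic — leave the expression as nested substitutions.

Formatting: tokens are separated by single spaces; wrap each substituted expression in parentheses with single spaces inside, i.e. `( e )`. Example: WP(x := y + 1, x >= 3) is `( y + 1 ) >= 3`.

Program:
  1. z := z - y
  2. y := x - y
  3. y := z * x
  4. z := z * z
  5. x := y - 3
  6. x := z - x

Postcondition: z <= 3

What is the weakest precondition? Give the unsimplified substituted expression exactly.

Answer: ( ( z - y ) * ( z - y ) ) <= 3

Derivation:
post: z <= 3
stmt 6: x := z - x  -- replace 0 occurrence(s) of x with (z - x)
  => z <= 3
stmt 5: x := y - 3  -- replace 0 occurrence(s) of x with (y - 3)
  => z <= 3
stmt 4: z := z * z  -- replace 1 occurrence(s) of z with (z * z)
  => ( z * z ) <= 3
stmt 3: y := z * x  -- replace 0 occurrence(s) of y with (z * x)
  => ( z * z ) <= 3
stmt 2: y := x - y  -- replace 0 occurrence(s) of y with (x - y)
  => ( z * z ) <= 3
stmt 1: z := z - y  -- replace 2 occurrence(s) of z with (z - y)
  => ( ( z - y ) * ( z - y ) ) <= 3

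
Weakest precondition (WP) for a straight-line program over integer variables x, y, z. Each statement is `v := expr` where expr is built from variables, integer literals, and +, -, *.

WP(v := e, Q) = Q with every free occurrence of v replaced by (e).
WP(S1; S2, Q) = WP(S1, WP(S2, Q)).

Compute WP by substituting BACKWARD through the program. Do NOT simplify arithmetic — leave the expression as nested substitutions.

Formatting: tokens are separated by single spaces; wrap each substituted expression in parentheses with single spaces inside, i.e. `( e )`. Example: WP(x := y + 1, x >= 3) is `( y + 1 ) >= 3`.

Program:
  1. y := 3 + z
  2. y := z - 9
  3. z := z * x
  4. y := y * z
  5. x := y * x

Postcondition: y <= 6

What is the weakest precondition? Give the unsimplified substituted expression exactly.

post: y <= 6
stmt 5: x := y * x  -- replace 0 occurrence(s) of x with (y * x)
  => y <= 6
stmt 4: y := y * z  -- replace 1 occurrence(s) of y with (y * z)
  => ( y * z ) <= 6
stmt 3: z := z * x  -- replace 1 occurrence(s) of z with (z * x)
  => ( y * ( z * x ) ) <= 6
stmt 2: y := z - 9  -- replace 1 occurrence(s) of y with (z - 9)
  => ( ( z - 9 ) * ( z * x ) ) <= 6
stmt 1: y := 3 + z  -- replace 0 occurrence(s) of y with (3 + z)
  => ( ( z - 9 ) * ( z * x ) ) <= 6

Answer: ( ( z - 9 ) * ( z * x ) ) <= 6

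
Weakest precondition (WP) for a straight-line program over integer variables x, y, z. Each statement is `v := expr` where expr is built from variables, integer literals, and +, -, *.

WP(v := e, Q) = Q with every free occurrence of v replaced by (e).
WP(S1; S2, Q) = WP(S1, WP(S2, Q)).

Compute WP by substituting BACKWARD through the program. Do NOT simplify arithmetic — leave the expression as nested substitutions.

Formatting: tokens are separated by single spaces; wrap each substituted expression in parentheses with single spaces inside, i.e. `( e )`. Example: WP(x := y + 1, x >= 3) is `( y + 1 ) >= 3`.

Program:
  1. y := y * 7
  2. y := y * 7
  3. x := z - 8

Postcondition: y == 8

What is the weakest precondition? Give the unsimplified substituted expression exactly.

Answer: ( ( y * 7 ) * 7 ) == 8

Derivation:
post: y == 8
stmt 3: x := z - 8  -- replace 0 occurrence(s) of x with (z - 8)
  => y == 8
stmt 2: y := y * 7  -- replace 1 occurrence(s) of y with (y * 7)
  => ( y * 7 ) == 8
stmt 1: y := y * 7  -- replace 1 occurrence(s) of y with (y * 7)
  => ( ( y * 7 ) * 7 ) == 8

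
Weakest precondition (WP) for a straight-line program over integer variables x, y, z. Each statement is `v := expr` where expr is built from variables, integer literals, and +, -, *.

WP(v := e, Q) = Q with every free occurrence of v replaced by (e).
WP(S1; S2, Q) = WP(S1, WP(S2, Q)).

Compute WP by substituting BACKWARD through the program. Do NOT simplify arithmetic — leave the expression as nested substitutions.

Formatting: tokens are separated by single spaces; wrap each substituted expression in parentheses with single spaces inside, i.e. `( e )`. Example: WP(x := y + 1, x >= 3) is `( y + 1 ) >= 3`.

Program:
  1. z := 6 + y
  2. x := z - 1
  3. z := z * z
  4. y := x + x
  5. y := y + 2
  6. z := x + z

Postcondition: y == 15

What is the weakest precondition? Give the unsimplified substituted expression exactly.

Answer: ( ( ( ( 6 + y ) - 1 ) + ( ( 6 + y ) - 1 ) ) + 2 ) == 15

Derivation:
post: y == 15
stmt 6: z := x + z  -- replace 0 occurrence(s) of z with (x + z)
  => y == 15
stmt 5: y := y + 2  -- replace 1 occurrence(s) of y with (y + 2)
  => ( y + 2 ) == 15
stmt 4: y := x + x  -- replace 1 occurrence(s) of y with (x + x)
  => ( ( x + x ) + 2 ) == 15
stmt 3: z := z * z  -- replace 0 occurrence(s) of z with (z * z)
  => ( ( x + x ) + 2 ) == 15
stmt 2: x := z - 1  -- replace 2 occurrence(s) of x with (z - 1)
  => ( ( ( z - 1 ) + ( z - 1 ) ) + 2 ) == 15
stmt 1: z := 6 + y  -- replace 2 occurrence(s) of z with (6 + y)
  => ( ( ( ( 6 + y ) - 1 ) + ( ( 6 + y ) - 1 ) ) + 2 ) == 15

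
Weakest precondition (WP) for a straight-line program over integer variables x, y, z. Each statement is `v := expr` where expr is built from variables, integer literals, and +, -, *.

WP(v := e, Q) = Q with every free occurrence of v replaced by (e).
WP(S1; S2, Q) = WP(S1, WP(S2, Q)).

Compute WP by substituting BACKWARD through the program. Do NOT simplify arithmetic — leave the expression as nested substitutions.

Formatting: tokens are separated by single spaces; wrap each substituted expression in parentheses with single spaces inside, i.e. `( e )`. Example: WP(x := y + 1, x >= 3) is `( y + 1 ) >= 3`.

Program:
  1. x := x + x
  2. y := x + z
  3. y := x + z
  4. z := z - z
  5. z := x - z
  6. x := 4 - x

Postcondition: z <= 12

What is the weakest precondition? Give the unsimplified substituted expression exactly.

post: z <= 12
stmt 6: x := 4 - x  -- replace 0 occurrence(s) of x with (4 - x)
  => z <= 12
stmt 5: z := x - z  -- replace 1 occurrence(s) of z with (x - z)
  => ( x - z ) <= 12
stmt 4: z := z - z  -- replace 1 occurrence(s) of z with (z - z)
  => ( x - ( z - z ) ) <= 12
stmt 3: y := x + z  -- replace 0 occurrence(s) of y with (x + z)
  => ( x - ( z - z ) ) <= 12
stmt 2: y := x + z  -- replace 0 occurrence(s) of y with (x + z)
  => ( x - ( z - z ) ) <= 12
stmt 1: x := x + x  -- replace 1 occurrence(s) of x with (x + x)
  => ( ( x + x ) - ( z - z ) ) <= 12

Answer: ( ( x + x ) - ( z - z ) ) <= 12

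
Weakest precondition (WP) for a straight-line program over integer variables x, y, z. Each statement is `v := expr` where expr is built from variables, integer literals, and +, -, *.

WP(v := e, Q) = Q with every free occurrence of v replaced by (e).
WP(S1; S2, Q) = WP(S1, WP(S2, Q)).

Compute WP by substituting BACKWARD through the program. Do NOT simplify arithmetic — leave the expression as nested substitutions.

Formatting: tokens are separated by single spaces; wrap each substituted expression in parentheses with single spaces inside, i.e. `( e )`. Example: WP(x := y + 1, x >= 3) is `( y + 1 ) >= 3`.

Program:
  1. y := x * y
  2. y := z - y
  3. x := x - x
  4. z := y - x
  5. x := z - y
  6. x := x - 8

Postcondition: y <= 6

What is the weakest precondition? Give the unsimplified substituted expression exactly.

post: y <= 6
stmt 6: x := x - 8  -- replace 0 occurrence(s) of x with (x - 8)
  => y <= 6
stmt 5: x := z - y  -- replace 0 occurrence(s) of x with (z - y)
  => y <= 6
stmt 4: z := y - x  -- replace 0 occurrence(s) of z with (y - x)
  => y <= 6
stmt 3: x := x - x  -- replace 0 occurrence(s) of x with (x - x)
  => y <= 6
stmt 2: y := z - y  -- replace 1 occurrence(s) of y with (z - y)
  => ( z - y ) <= 6
stmt 1: y := x * y  -- replace 1 occurrence(s) of y with (x * y)
  => ( z - ( x * y ) ) <= 6

Answer: ( z - ( x * y ) ) <= 6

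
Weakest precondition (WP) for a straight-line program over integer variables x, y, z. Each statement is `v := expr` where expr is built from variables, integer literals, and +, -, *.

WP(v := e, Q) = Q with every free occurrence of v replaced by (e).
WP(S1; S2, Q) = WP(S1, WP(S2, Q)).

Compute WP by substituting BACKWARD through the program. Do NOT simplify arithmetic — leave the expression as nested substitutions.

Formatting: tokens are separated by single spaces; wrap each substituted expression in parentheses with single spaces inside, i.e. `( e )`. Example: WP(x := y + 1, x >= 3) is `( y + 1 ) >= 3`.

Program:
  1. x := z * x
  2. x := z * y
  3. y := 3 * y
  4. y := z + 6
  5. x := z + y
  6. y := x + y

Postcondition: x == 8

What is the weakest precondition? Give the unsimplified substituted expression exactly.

Answer: ( z + ( z + 6 ) ) == 8

Derivation:
post: x == 8
stmt 6: y := x + y  -- replace 0 occurrence(s) of y with (x + y)
  => x == 8
stmt 5: x := z + y  -- replace 1 occurrence(s) of x with (z + y)
  => ( z + y ) == 8
stmt 4: y := z + 6  -- replace 1 occurrence(s) of y with (z + 6)
  => ( z + ( z + 6 ) ) == 8
stmt 3: y := 3 * y  -- replace 0 occurrence(s) of y with (3 * y)
  => ( z + ( z + 6 ) ) == 8
stmt 2: x := z * y  -- replace 0 occurrence(s) of x with (z * y)
  => ( z + ( z + 6 ) ) == 8
stmt 1: x := z * x  -- replace 0 occurrence(s) of x with (z * x)
  => ( z + ( z + 6 ) ) == 8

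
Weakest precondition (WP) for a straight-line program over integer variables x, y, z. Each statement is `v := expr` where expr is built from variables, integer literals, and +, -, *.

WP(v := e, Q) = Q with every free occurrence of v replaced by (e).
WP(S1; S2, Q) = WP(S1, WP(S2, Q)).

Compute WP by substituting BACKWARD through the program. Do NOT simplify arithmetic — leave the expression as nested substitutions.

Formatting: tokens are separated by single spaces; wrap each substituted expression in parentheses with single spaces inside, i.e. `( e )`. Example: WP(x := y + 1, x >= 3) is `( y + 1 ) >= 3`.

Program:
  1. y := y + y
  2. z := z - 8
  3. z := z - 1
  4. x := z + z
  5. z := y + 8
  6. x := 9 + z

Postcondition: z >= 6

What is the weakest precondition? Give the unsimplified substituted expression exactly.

Answer: ( ( y + y ) + 8 ) >= 6

Derivation:
post: z >= 6
stmt 6: x := 9 + z  -- replace 0 occurrence(s) of x with (9 + z)
  => z >= 6
stmt 5: z := y + 8  -- replace 1 occurrence(s) of z with (y + 8)
  => ( y + 8 ) >= 6
stmt 4: x := z + z  -- replace 0 occurrence(s) of x with (z + z)
  => ( y + 8 ) >= 6
stmt 3: z := z - 1  -- replace 0 occurrence(s) of z with (z - 1)
  => ( y + 8 ) >= 6
stmt 2: z := z - 8  -- replace 0 occurrence(s) of z with (z - 8)
  => ( y + 8 ) >= 6
stmt 1: y := y + y  -- replace 1 occurrence(s) of y with (y + y)
  => ( ( y + y ) + 8 ) >= 6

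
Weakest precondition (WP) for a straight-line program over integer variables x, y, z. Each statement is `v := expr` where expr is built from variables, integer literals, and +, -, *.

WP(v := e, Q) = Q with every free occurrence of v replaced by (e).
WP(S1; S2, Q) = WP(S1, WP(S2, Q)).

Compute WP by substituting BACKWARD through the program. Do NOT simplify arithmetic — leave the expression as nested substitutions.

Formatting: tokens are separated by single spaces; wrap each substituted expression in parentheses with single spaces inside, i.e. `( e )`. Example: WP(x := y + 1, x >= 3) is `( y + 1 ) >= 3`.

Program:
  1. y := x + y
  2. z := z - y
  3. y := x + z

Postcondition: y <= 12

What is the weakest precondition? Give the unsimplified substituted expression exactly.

Answer: ( x + ( z - ( x + y ) ) ) <= 12

Derivation:
post: y <= 12
stmt 3: y := x + z  -- replace 1 occurrence(s) of y with (x + z)
  => ( x + z ) <= 12
stmt 2: z := z - y  -- replace 1 occurrence(s) of z with (z - y)
  => ( x + ( z - y ) ) <= 12
stmt 1: y := x + y  -- replace 1 occurrence(s) of y with (x + y)
  => ( x + ( z - ( x + y ) ) ) <= 12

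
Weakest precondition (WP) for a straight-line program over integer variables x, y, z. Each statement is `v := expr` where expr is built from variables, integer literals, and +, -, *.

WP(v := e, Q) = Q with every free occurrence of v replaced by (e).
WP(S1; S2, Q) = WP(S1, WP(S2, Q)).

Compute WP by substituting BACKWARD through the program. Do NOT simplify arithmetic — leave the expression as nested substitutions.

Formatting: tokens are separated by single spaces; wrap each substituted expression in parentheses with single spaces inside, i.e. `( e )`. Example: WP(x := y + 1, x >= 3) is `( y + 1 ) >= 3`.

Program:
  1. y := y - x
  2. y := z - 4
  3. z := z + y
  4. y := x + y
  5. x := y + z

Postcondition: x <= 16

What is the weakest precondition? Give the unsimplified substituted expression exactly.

Answer: ( ( x + ( z - 4 ) ) + ( z + ( z - 4 ) ) ) <= 16

Derivation:
post: x <= 16
stmt 5: x := y + z  -- replace 1 occurrence(s) of x with (y + z)
  => ( y + z ) <= 16
stmt 4: y := x + y  -- replace 1 occurrence(s) of y with (x + y)
  => ( ( x + y ) + z ) <= 16
stmt 3: z := z + y  -- replace 1 occurrence(s) of z with (z + y)
  => ( ( x + y ) + ( z + y ) ) <= 16
stmt 2: y := z - 4  -- replace 2 occurrence(s) of y with (z - 4)
  => ( ( x + ( z - 4 ) ) + ( z + ( z - 4 ) ) ) <= 16
stmt 1: y := y - x  -- replace 0 occurrence(s) of y with (y - x)
  => ( ( x + ( z - 4 ) ) + ( z + ( z - 4 ) ) ) <= 16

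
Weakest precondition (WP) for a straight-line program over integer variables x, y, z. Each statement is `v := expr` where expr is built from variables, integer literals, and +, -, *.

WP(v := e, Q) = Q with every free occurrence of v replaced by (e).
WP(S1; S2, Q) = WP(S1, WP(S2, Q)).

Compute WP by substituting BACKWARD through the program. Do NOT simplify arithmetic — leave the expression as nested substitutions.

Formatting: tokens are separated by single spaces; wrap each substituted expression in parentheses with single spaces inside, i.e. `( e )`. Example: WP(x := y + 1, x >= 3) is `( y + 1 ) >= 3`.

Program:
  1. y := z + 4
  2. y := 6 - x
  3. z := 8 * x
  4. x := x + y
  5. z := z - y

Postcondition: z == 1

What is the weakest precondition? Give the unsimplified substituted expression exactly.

post: z == 1
stmt 5: z := z - y  -- replace 1 occurrence(s) of z with (z - y)
  => ( z - y ) == 1
stmt 4: x := x + y  -- replace 0 occurrence(s) of x with (x + y)
  => ( z - y ) == 1
stmt 3: z := 8 * x  -- replace 1 occurrence(s) of z with (8 * x)
  => ( ( 8 * x ) - y ) == 1
stmt 2: y := 6 - x  -- replace 1 occurrence(s) of y with (6 - x)
  => ( ( 8 * x ) - ( 6 - x ) ) == 1
stmt 1: y := z + 4  -- replace 0 occurrence(s) of y with (z + 4)
  => ( ( 8 * x ) - ( 6 - x ) ) == 1

Answer: ( ( 8 * x ) - ( 6 - x ) ) == 1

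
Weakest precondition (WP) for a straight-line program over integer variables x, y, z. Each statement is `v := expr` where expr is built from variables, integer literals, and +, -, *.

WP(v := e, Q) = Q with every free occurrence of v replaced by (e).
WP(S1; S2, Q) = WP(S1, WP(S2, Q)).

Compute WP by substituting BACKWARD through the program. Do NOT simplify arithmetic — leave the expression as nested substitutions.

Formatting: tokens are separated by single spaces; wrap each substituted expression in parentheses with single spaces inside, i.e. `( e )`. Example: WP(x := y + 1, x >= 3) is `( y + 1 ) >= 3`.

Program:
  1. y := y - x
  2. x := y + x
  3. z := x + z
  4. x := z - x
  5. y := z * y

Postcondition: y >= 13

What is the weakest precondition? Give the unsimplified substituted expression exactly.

Answer: ( ( ( ( y - x ) + x ) + z ) * ( y - x ) ) >= 13

Derivation:
post: y >= 13
stmt 5: y := z * y  -- replace 1 occurrence(s) of y with (z * y)
  => ( z * y ) >= 13
stmt 4: x := z - x  -- replace 0 occurrence(s) of x with (z - x)
  => ( z * y ) >= 13
stmt 3: z := x + z  -- replace 1 occurrence(s) of z with (x + z)
  => ( ( x + z ) * y ) >= 13
stmt 2: x := y + x  -- replace 1 occurrence(s) of x with (y + x)
  => ( ( ( y + x ) + z ) * y ) >= 13
stmt 1: y := y - x  -- replace 2 occurrence(s) of y with (y - x)
  => ( ( ( ( y - x ) + x ) + z ) * ( y - x ) ) >= 13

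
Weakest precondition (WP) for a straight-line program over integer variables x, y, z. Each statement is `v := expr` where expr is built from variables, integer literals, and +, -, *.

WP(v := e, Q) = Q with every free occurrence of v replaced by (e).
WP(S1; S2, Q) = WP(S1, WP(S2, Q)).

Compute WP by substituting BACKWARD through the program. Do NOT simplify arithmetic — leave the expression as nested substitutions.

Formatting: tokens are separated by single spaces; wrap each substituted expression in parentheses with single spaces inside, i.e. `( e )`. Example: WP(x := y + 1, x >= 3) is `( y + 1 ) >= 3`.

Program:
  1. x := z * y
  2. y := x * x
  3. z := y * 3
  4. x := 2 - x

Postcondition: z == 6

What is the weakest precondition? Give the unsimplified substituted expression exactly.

post: z == 6
stmt 4: x := 2 - x  -- replace 0 occurrence(s) of x with (2 - x)
  => z == 6
stmt 3: z := y * 3  -- replace 1 occurrence(s) of z with (y * 3)
  => ( y * 3 ) == 6
stmt 2: y := x * x  -- replace 1 occurrence(s) of y with (x * x)
  => ( ( x * x ) * 3 ) == 6
stmt 1: x := z * y  -- replace 2 occurrence(s) of x with (z * y)
  => ( ( ( z * y ) * ( z * y ) ) * 3 ) == 6

Answer: ( ( ( z * y ) * ( z * y ) ) * 3 ) == 6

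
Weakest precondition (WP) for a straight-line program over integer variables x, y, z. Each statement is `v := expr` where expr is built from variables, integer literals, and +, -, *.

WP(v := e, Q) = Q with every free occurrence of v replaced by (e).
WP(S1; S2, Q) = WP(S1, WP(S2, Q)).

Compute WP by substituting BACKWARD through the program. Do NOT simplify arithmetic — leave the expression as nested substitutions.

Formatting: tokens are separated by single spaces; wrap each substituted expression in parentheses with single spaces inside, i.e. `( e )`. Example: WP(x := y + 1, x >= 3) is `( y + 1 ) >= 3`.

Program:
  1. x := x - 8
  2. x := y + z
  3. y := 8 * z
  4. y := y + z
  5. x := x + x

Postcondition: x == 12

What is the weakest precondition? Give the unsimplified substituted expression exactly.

post: x == 12
stmt 5: x := x + x  -- replace 1 occurrence(s) of x with (x + x)
  => ( x + x ) == 12
stmt 4: y := y + z  -- replace 0 occurrence(s) of y with (y + z)
  => ( x + x ) == 12
stmt 3: y := 8 * z  -- replace 0 occurrence(s) of y with (8 * z)
  => ( x + x ) == 12
stmt 2: x := y + z  -- replace 2 occurrence(s) of x with (y + z)
  => ( ( y + z ) + ( y + z ) ) == 12
stmt 1: x := x - 8  -- replace 0 occurrence(s) of x with (x - 8)
  => ( ( y + z ) + ( y + z ) ) == 12

Answer: ( ( y + z ) + ( y + z ) ) == 12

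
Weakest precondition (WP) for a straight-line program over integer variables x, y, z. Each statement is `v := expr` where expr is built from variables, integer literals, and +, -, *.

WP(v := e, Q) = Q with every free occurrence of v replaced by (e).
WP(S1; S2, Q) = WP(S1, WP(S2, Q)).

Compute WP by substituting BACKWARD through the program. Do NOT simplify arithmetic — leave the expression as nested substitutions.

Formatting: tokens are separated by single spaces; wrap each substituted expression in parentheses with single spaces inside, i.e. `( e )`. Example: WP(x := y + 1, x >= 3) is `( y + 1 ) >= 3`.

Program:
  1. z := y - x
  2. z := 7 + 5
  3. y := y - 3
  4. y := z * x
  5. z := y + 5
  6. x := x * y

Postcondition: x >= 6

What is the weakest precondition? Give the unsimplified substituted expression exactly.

Answer: ( x * ( ( 7 + 5 ) * x ) ) >= 6

Derivation:
post: x >= 6
stmt 6: x := x * y  -- replace 1 occurrence(s) of x with (x * y)
  => ( x * y ) >= 6
stmt 5: z := y + 5  -- replace 0 occurrence(s) of z with (y + 5)
  => ( x * y ) >= 6
stmt 4: y := z * x  -- replace 1 occurrence(s) of y with (z * x)
  => ( x * ( z * x ) ) >= 6
stmt 3: y := y - 3  -- replace 0 occurrence(s) of y with (y - 3)
  => ( x * ( z * x ) ) >= 6
stmt 2: z := 7 + 5  -- replace 1 occurrence(s) of z with (7 + 5)
  => ( x * ( ( 7 + 5 ) * x ) ) >= 6
stmt 1: z := y - x  -- replace 0 occurrence(s) of z with (y - x)
  => ( x * ( ( 7 + 5 ) * x ) ) >= 6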